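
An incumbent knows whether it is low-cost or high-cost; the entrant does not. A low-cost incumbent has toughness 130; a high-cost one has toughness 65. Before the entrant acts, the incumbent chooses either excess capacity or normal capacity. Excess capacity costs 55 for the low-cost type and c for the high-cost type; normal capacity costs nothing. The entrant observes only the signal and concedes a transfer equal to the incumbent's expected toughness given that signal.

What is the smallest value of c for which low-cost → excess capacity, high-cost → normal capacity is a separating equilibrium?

65

Under separation: excess capacity → low-cost (pays 130); normal capacity → high-cost (pays 65).
Low-cost: 130 − 55 = 75 ≥ 65 − 0 = 65. Holds regardless of c. ✓
High-cost: 65 − 0 ≥ 130 − c, so c ≥ 130 − 65 = 65.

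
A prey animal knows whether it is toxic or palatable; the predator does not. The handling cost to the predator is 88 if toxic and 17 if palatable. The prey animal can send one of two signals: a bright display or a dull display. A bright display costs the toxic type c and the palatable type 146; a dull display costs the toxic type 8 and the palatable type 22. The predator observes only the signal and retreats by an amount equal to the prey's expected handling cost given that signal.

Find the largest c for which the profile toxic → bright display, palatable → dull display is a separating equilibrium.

Under separation: bright display → toxic (pays 88); dull display → palatable (pays 17).
Palatable: 17 − 22 = -5 ≥ 88 − 146 = -58. Holds regardless of c. ✓
Toxic: 88 − c ≥ 17 − 8, so c ≤ 88 − 9 = 79.

79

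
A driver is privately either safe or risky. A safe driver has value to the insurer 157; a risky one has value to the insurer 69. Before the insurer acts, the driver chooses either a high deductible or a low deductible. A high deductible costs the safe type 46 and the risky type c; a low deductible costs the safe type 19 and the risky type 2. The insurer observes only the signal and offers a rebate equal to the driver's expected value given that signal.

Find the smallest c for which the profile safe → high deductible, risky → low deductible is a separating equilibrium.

90

Under separation: high deductible → safe (pays 157); low deductible → risky (pays 69).
Safe: 157 − 46 = 111 ≥ 69 − 19 = 50. Holds regardless of c. ✓
Risky: 69 − 2 ≥ 157 − c, so c ≥ 157 − 67 = 90.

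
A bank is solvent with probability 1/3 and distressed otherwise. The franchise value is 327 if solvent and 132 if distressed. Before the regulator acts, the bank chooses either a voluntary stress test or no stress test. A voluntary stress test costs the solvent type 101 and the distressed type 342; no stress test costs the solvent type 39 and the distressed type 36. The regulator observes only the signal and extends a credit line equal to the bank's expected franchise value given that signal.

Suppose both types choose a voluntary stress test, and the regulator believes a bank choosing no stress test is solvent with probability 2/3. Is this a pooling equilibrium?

At the pooled signal (stress test) the regulator holds the prior 1/3 and pays 1/3·327 + 2/3·132 = 197. Off-path (no stress test) belief 2/3 gives 2/3·327 + 1/3·132 = 262.
Solvent: stress test gives 197 − 101 = 96; no stress test gives 262 − 39 = 223. Deviates. ✗
Distressed: stress test gives 197 − 342 = -145; no stress test gives 262 − 36 = 226. Deviates. ✗

No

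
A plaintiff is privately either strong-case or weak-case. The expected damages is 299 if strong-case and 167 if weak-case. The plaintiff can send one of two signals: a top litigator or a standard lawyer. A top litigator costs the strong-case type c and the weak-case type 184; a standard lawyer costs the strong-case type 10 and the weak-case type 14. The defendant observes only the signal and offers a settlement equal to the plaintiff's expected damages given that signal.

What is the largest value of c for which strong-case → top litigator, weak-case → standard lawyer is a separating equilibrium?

Under separation: top litigator → strong-case (pays 299); standard lawyer → weak-case (pays 167).
Weak-case: 167 − 14 = 153 ≥ 299 − 184 = 115. Holds regardless of c. ✓
Strong-case: 299 − c ≥ 167 − 10, so c ≤ 299 − 157 = 142.

142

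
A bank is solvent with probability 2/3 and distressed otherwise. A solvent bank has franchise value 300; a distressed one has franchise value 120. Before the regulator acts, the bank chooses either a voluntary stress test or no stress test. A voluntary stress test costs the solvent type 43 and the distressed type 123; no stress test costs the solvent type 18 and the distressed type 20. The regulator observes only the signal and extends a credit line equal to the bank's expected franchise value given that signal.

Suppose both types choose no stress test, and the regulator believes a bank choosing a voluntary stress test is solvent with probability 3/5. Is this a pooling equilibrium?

On the equilibrium path (no stress test) the regulator holds the prior 2/3 and pays 2/3·300 + 1/3·120 = 240. Off-path (stress test) belief 3/5 gives 3/5·300 + 2/5·120 = 228.
Solvent: no stress test gives 240 − 18 = 222; stress test gives 228 − 43 = 185. Stays. ✓
Distressed: no stress test gives 240 − 20 = 220; stress test gives 228 − 123 = 105. Stays. ✓
Beliefs are Bayes-consistent on-path and both types best-respond.

Yes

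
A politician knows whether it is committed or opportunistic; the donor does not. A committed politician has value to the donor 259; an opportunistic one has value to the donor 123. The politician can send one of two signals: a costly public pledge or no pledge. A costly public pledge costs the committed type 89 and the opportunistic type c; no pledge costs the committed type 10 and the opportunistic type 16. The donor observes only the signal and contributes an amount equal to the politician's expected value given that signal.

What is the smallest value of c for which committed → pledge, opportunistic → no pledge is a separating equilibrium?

152

Under separation: pledge → committed (pays 259); no pledge → opportunistic (pays 123).
Committed: 259 − 89 = 170 ≥ 123 − 10 = 113. Holds regardless of c. ✓
Opportunistic: 123 − 16 ≥ 259 − c, so c ≥ 259 − 107 = 152.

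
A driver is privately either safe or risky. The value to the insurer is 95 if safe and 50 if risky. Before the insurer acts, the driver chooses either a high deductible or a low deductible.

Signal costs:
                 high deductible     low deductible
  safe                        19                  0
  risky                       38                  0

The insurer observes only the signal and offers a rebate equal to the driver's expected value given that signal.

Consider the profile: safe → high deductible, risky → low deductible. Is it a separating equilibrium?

No

If types separate, high deductible earns payment 95 and low deductible earns 50.
Safe: high deductible gives 95 − 19 = 76; low deductible gives 50 − 0 = 50. No deviation. ✓
Risky: low deductible gives 50 − 0 = 50; high deductible gives 95 − 38 = 57. Would deviate. ✗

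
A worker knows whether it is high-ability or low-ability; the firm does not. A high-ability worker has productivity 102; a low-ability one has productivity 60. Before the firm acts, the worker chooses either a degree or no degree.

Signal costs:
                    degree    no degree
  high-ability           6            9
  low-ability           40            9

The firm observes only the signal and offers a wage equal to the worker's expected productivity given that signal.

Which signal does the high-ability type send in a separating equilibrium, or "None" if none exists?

Try high-ability → degree, low-ability → no degree:
  Under separation the firm infers type exactly: degree → high-ability (pays 102), no degree → low-ability (pays 60).
  High-ability: degree gives 102 − 6 = 96; no degree gives 60 − 9 = 51. No deviation. ✓
  Low-ability: no degree gives 60 − 9 = 51; degree gives 102 − 40 = 62. Would deviate. ✗
Try high-ability → no degree, low-ability → degree:
  Under separation the firm infers type exactly: no degree → high-ability (pays 102), degree → low-ability (pays 60).
  High-ability: no degree gives 102 − 9 = 93; degree gives 60 − 6 = 54. No deviation. ✓
  Low-ability: degree gives 60 − 40 = 20; no degree gives 102 − 9 = 93. Would deviate. ✗
Neither assignment is incentive-compatible.

None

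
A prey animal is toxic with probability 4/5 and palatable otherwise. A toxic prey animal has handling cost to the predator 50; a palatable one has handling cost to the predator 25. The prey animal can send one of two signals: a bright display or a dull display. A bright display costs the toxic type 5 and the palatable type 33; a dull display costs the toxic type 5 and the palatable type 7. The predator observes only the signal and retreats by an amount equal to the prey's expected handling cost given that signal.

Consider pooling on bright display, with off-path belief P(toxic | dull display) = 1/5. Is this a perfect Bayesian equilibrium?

No

At the pooled signal (bright display) the predator holds the prior 4/5 and pays 4/5·50 + 1/5·25 = 45. Off-path (dull display) belief 1/5 gives 1/5·50 + 4/5·25 = 30.
Toxic: bright display gives 45 − 5 = 40; dull display gives 30 − 5 = 25. Stays. ✓
Palatable: bright display gives 45 − 33 = 12; dull display gives 30 − 7 = 23. Deviates. ✗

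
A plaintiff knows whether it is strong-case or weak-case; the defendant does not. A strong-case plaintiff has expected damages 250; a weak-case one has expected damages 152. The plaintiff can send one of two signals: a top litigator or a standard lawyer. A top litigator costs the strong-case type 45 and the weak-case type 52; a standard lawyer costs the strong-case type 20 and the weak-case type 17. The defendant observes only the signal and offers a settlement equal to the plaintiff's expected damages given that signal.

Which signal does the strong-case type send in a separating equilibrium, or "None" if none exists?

Try strong-case → top litigator, weak-case → standard lawyer:
  If types separate, top litigator earns payment 250 and standard lawyer earns 152.
  Strong-case: top litigator gives 250 − 45 = 205; standard lawyer gives 152 − 20 = 132. No deviation. ✓
  Weak-case: standard lawyer gives 152 − 17 = 135; top litigator gives 250 − 52 = 198. Would deviate. ✗
Try strong-case → standard lawyer, weak-case → top litigator:
  If types separate, standard lawyer earns payment 250 and top litigator earns 152.
  Strong-case: standard lawyer gives 250 − 20 = 230; top litigator gives 152 − 45 = 107. No deviation. ✓
  Weak-case: top litigator gives 152 − 52 = 100; standard lawyer gives 250 − 17 = 233. Would deviate. ✗
Neither assignment is incentive-compatible.

None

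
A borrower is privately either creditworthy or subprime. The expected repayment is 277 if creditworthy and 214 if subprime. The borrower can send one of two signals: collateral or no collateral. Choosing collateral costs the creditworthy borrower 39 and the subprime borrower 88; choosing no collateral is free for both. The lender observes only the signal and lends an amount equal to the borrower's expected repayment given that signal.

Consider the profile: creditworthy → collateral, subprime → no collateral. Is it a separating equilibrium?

Yes

If types separate, collateral earns payment 277 and no collateral earns 214.
Creditworthy: collateral gives 277 − 39 = 238; no collateral gives 214 − 0 = 214. No deviation. ✓
Subprime: no collateral gives 214 − 0 = 214; collateral gives 277 − 88 = 189. No deviation. ✓
Neither type gains from mimicking the other.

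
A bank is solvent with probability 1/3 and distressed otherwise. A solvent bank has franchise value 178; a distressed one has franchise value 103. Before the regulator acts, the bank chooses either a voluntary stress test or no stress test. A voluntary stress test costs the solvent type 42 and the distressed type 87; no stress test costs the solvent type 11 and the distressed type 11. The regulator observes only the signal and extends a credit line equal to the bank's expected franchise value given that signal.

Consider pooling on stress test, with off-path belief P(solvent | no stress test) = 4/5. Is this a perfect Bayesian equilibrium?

No

At the pooled signal (stress test) the regulator holds the prior 1/3 and pays 1/3·178 + 2/3·103 = 128. Off-path (no stress test) belief 4/5 gives 4/5·178 + 1/5·103 = 163.
Solvent: stress test gives 128 − 42 = 86; no stress test gives 163 − 11 = 152. Deviates. ✗
Distressed: stress test gives 128 − 87 = 41; no stress test gives 163 − 11 = 152. Deviates. ✗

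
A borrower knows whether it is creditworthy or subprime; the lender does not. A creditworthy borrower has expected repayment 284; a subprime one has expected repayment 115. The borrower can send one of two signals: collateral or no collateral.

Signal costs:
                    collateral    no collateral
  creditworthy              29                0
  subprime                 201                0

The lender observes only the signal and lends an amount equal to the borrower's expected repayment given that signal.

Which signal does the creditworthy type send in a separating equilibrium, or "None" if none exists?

Try creditworthy → collateral, subprime → no collateral:
  If types separate, collateral earns payment 284 and no collateral earns 115.
  Creditworthy: collateral gives 284 − 29 = 255; no collateral gives 115 − 0 = 115. No deviation. ✓
  Subprime: no collateral gives 115 − 0 = 115; collateral gives 284 − 201 = 83. No deviation. ✓
Both hold — the creditworthy type sends collateral.

collateral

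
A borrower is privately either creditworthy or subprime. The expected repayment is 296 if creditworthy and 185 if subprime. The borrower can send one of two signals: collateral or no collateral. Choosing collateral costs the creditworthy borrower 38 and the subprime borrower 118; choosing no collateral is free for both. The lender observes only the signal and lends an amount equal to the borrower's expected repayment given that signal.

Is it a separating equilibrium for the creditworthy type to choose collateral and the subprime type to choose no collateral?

If types separate, collateral earns payment 296 and no collateral earns 185.
Creditworthy: collateral gives 296 − 38 = 258; no collateral gives 185 − 0 = 185. No deviation. ✓
Subprime: no collateral gives 185 − 0 = 185; collateral gives 296 − 118 = 178. No deviation. ✓
Neither type gains from mimicking the other.

Yes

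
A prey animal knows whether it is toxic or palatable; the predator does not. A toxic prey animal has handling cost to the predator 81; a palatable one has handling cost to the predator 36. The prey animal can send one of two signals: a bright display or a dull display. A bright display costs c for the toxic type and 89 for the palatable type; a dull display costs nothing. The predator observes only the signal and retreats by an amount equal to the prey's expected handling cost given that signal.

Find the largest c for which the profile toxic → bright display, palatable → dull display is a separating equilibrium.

Under separation: bright display → toxic (pays 81); dull display → palatable (pays 36).
Palatable: 36 − 0 = 36 ≥ 81 − 89 = -8. Holds regardless of c. ✓
Toxic: 81 − c ≥ 36 − 0, so c ≤ 81 − 36 = 45.

45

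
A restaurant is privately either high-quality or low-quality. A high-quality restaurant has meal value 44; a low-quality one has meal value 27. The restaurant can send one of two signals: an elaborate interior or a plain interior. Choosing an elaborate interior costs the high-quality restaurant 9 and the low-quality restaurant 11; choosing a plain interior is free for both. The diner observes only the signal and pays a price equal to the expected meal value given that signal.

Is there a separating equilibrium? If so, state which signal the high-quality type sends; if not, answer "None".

None

Try high-quality → elaborate interior, low-quality → plain interior:
  If types separate, elaborate interior earns payment 44 and plain interior earns 27.
  High-quality: elaborate interior gives 44 − 9 = 35; plain interior gives 27 − 0 = 27. No deviation. ✓
  Low-quality: plain interior gives 27 − 0 = 27; elaborate interior gives 44 − 11 = 33. Would deviate. ✗
Try high-quality → plain interior, low-quality → elaborate interior:
  If types separate, plain interior earns payment 44 and elaborate interior earns 27.
  High-quality: plain interior gives 44 − 0 = 44; elaborate interior gives 27 − 9 = 18. No deviation. ✓
  Low-quality: elaborate interior gives 27 − 11 = 16; plain interior gives 44 − 0 = 44. Would deviate. ✗
Neither assignment is incentive-compatible.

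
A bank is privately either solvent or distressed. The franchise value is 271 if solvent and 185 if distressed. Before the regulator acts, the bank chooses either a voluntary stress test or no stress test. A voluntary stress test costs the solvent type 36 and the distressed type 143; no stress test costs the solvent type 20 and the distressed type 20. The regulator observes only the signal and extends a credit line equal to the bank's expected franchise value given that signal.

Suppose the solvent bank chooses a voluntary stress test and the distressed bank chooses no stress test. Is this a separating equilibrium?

If types separate, stress test earns payment 271 and no stress test earns 185.
Solvent: stress test gives 271 − 36 = 235; no stress test gives 185 − 20 = 165. No deviation. ✓
Distressed: no stress test gives 185 − 20 = 165; stress test gives 271 − 143 = 128. No deviation. ✓
Both incentive constraints hold.

Yes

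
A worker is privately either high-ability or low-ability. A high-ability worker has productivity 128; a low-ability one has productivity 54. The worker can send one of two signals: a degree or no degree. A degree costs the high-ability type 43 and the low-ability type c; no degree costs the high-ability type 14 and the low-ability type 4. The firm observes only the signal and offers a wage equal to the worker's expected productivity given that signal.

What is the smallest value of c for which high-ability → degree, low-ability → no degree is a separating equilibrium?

78

Under separation: degree → high-ability (pays 128); no degree → low-ability (pays 54).
High-ability: 128 − 43 = 85 ≥ 54 − 14 = 40. Holds regardless of c. ✓
Low-ability: 54 − 4 ≥ 128 − c, so c ≥ 128 − 50 = 78.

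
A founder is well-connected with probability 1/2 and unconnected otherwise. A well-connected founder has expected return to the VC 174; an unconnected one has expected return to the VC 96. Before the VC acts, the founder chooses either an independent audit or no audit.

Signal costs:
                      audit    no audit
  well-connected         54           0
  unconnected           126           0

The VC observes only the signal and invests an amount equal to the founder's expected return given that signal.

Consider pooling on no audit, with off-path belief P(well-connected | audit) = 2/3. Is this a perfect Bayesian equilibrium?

At the pooled signal (no audit) the VC holds the prior 1/2 and pays 1/2·174 + 1/2·96 = 135. Off-path (audit) belief 2/3 gives 2/3·174 + 1/3·96 = 148.
Well-connected: no audit gives 135 − 0 = 135; audit gives 148 − 54 = 94. Stays. ✓
Unconnected: no audit gives 135 − 0 = 135; audit gives 148 − 126 = 22. Stays. ✓

Yes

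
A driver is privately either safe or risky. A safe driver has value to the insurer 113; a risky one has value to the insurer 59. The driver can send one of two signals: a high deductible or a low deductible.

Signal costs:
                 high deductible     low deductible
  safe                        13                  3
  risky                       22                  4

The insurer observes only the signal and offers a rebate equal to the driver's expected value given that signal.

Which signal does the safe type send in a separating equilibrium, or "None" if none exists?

Try safe → high deductible, risky → low deductible:
  If types separate, high deductible earns payment 113 and low deductible earns 59.
  Safe: high deductible gives 113 − 13 = 100; low deductible gives 59 − 3 = 56. No deviation. ✓
  Risky: low deductible gives 59 − 4 = 55; high deductible gives 113 − 22 = 91. Would deviate. ✗
Try safe → low deductible, risky → high deductible:
  If types separate, low deductible earns payment 113 and high deductible earns 59.
  Safe: low deductible gives 113 − 3 = 110; high deductible gives 59 − 13 = 46. No deviation. ✓
  Risky: high deductible gives 59 − 22 = 37; low deductible gives 113 − 4 = 109. Would deviate. ✗
Neither assignment is incentive-compatible.

None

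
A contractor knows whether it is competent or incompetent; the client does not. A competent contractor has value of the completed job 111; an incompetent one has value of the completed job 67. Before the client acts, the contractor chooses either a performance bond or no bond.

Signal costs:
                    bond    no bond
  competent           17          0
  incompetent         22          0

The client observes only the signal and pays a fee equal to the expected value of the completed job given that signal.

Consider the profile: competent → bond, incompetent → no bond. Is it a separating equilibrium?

If types separate, bond earns payment 111 and no bond earns 67.
Competent: bond gives 111 − 17 = 94; no bond gives 67 − 0 = 67. No deviation. ✓
Incompetent: no bond gives 67 − 0 = 67; bond gives 111 − 22 = 89. Would deviate. ✗

No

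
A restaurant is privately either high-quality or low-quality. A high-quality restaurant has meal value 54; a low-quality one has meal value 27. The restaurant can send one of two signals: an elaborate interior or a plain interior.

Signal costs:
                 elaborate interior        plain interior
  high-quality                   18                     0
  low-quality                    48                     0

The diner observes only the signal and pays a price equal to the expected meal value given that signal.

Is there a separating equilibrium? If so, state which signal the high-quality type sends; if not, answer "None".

elaborate interior

Try high-quality → elaborate interior, low-quality → plain interior:
  If types separate, elaborate interior earns payment 54 and plain interior earns 27.
  High-quality: elaborate interior gives 54 − 18 = 36; plain interior gives 27 − 0 = 27. No deviation. ✓
  Low-quality: plain interior gives 27 − 0 = 27; elaborate interior gives 54 − 48 = 6. No deviation. ✓
Both hold — the high-quality type sends elaborate interior.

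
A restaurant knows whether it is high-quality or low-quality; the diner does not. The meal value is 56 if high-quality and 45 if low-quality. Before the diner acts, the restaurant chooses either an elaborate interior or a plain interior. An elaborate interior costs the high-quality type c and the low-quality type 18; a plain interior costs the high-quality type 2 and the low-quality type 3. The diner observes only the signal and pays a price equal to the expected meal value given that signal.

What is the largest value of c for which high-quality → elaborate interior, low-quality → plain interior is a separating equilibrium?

Under separation: elaborate interior → high-quality (pays 56); plain interior → low-quality (pays 45).
Low-quality: 45 − 3 = 42 ≥ 56 − 18 = 38. Holds regardless of c. ✓
High-quality: 56 − c ≥ 45 − 2, so c ≤ 56 − 43 = 13.

13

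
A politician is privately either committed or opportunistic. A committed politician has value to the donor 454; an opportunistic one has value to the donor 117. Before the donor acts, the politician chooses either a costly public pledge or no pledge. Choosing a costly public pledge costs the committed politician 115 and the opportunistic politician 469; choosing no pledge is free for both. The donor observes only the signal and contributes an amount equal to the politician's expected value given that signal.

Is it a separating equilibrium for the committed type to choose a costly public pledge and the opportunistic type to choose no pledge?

Yes

Under separation the donor infers type exactly: pledge → committed (pays 454), no pledge → opportunistic (pays 117).
Committed: pledge gives 454 − 115 = 339; no pledge gives 117 − 0 = 117. No deviation. ✓
Opportunistic: no pledge gives 117 − 0 = 117; pledge gives 454 − 469 = -15. No deviation. ✓
Both incentive constraints hold.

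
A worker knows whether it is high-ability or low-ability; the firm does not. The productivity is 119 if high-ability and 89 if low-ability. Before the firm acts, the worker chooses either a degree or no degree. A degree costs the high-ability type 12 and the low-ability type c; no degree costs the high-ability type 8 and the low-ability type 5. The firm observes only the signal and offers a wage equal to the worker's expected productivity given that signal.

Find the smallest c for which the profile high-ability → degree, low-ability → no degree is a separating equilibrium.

Under separation: degree → high-ability (pays 119); no degree → low-ability (pays 89).
High-ability: 119 − 12 = 107 ≥ 89 − 8 = 81. Holds regardless of c. ✓
Low-ability: 89 − 5 ≥ 119 − c, so c ≥ 119 − 84 = 35.

35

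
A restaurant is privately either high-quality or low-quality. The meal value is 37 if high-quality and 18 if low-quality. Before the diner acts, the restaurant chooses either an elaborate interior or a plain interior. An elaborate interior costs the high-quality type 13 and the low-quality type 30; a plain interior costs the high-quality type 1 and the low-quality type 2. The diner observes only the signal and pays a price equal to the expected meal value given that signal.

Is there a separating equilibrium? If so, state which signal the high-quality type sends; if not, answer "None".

elaborate interior

Try high-quality → elaborate interior, low-quality → plain interior:
  If types separate, elaborate interior earns payment 37 and plain interior earns 18.
  High-quality: elaborate interior gives 37 − 13 = 24; plain interior gives 18 − 1 = 17. No deviation. ✓
  Low-quality: plain interior gives 18 − 2 = 16; elaborate interior gives 37 − 30 = 7. No deviation. ✓
Both hold — the high-quality type sends elaborate interior.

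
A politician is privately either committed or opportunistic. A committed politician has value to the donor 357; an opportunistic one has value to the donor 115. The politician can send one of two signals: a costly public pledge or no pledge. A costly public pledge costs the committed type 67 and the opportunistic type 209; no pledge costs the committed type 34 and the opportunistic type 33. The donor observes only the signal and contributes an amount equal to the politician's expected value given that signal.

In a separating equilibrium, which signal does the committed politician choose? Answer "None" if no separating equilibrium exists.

None

Try committed → pledge, opportunistic → no pledge:
  Under separation the donor infers type exactly: pledge → committed (pays 357), no pledge → opportunistic (pays 115).
  Committed: pledge gives 357 − 67 = 290; no pledge gives 115 − 34 = 81. No deviation. ✓
  Opportunistic: no pledge gives 115 − 33 = 82; pledge gives 357 − 209 = 148. Would deviate. ✗
Try committed → no pledge, opportunistic → pledge:
  Under separation the donor infers type exactly: no pledge → committed (pays 357), pledge → opportunistic (pays 115).
  Committed: no pledge gives 357 − 34 = 323; pledge gives 115 − 67 = 48. No deviation. ✓
  Opportunistic: pledge gives 115 − 209 = -94; no pledge gives 357 − 33 = 324. Would deviate. ✗
Neither assignment is incentive-compatible.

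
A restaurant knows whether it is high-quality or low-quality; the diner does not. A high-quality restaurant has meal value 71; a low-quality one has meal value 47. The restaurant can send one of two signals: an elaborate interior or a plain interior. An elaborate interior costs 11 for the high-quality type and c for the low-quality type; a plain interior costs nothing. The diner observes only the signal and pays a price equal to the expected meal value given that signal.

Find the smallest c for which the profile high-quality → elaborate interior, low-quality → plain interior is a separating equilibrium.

Under separation: elaborate interior → high-quality (pays 71); plain interior → low-quality (pays 47).
High-quality: 71 − 11 = 60 ≥ 47 − 0 = 47. Holds regardless of c. ✓
Low-quality: 47 − 0 ≥ 71 − c, so c ≥ 71 − 47 = 24.

24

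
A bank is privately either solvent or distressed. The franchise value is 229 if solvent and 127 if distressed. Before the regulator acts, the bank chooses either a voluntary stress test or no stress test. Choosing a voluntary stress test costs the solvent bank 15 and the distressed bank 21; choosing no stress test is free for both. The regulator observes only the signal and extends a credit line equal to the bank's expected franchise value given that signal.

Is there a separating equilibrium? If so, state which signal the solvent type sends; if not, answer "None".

Try solvent → stress test, distressed → no stress test:
  Under separation the regulator infers type exactly: stress test → solvent (pays 229), no stress test → distressed (pays 127).
  Solvent: stress test gives 229 − 15 = 214; no stress test gives 127 − 0 = 127. No deviation. ✓
  Distressed: no stress test gives 127 − 0 = 127; stress test gives 229 − 21 = 208. Would deviate. ✗
Try solvent → no stress test, distressed → stress test:
  Under separation the regulator infers type exactly: no stress test → solvent (pays 229), stress test → distressed (pays 127).
  Solvent: no stress test gives 229 − 0 = 229; stress test gives 127 − 15 = 112. No deviation. ✓
  Distressed: stress test gives 127 − 21 = 106; no stress test gives 229 − 0 = 229. Would deviate. ✗
Neither assignment is incentive-compatible.

None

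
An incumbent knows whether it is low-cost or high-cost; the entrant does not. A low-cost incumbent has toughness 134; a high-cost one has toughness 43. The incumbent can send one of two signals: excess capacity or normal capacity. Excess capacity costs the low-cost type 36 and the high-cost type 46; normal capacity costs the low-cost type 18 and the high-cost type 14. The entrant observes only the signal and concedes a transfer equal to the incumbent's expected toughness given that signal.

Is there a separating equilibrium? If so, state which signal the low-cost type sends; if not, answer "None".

Try low-cost → excess capacity, high-cost → normal capacity:
  Under separation the entrant infers type exactly: excess capacity → low-cost (pays 134), normal capacity → high-cost (pays 43).
  Low-cost: excess capacity gives 134 − 36 = 98; normal capacity gives 43 − 18 = 25. No deviation. ✓
  High-cost: normal capacity gives 43 − 14 = 29; excess capacity gives 134 − 46 = 88. Would deviate. ✗
Try low-cost → normal capacity, high-cost → excess capacity:
  Under separation the entrant infers type exactly: normal capacity → low-cost (pays 134), excess capacity → high-cost (pays 43).
  Low-cost: normal capacity gives 134 − 18 = 116; excess capacity gives 43 − 36 = 7. No deviation. ✓
  High-cost: excess capacity gives 43 − 46 = -3; normal capacity gives 134 − 14 = 120. Would deviate. ✗
Neither assignment is incentive-compatible.

None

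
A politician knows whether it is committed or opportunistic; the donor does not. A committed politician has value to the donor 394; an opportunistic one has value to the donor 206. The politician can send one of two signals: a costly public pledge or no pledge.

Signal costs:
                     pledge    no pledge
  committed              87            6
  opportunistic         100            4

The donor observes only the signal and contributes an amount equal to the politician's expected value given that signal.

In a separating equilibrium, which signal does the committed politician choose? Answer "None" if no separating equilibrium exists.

Try committed → pledge, opportunistic → no pledge:
  If types separate, pledge earns payment 394 and no pledge earns 206.
  Committed: pledge gives 394 − 87 = 307; no pledge gives 206 − 6 = 200. No deviation. ✓
  Opportunistic: no pledge gives 206 − 4 = 202; pledge gives 394 − 100 = 294. Would deviate. ✗
Try committed → no pledge, opportunistic → pledge:
  If types separate, no pledge earns payment 394 and pledge earns 206.
  Committed: no pledge gives 394 − 6 = 388; pledge gives 206 − 87 = 119. No deviation. ✓
  Opportunistic: pledge gives 206 − 100 = 106; no pledge gives 394 − 4 = 390. Would deviate. ✗
Neither assignment is incentive-compatible.

None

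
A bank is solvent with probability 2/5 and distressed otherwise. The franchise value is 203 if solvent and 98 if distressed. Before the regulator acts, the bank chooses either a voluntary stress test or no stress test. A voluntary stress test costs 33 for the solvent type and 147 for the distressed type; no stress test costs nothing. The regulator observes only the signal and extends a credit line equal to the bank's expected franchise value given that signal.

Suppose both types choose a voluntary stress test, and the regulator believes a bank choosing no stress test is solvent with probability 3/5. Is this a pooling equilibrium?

At the pooled signal (stress test) the regulator holds the prior 2/5 and pays 2/5·203 + 3/5·98 = 140. Off-path (no stress test) belief 3/5 gives 3/5·203 + 2/5·98 = 161.
Solvent: stress test gives 140 − 33 = 107; no stress test gives 161 − 0 = 161. Deviates. ✗
Distressed: stress test gives 140 − 147 = -7; no stress test gives 161 − 0 = 161. Deviates. ✗

No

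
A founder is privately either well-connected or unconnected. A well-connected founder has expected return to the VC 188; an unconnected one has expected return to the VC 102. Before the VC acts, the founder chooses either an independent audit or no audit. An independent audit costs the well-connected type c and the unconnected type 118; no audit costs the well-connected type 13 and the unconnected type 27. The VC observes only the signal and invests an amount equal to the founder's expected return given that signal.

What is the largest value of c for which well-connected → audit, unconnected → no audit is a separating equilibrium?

99

Under separation: audit → well-connected (pays 188); no audit → unconnected (pays 102).
Unconnected: 102 − 27 = 75 ≥ 188 − 118 = 70. Holds regardless of c. ✓
Well-connected: 188 − c ≥ 102 − 13, so c ≤ 188 − 89 = 99.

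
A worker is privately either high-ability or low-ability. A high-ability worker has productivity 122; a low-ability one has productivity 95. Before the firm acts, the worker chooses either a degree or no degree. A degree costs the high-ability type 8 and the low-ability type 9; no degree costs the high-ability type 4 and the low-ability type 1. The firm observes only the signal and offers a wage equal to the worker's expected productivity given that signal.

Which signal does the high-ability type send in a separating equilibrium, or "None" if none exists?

None

Try high-ability → degree, low-ability → no degree:
  Under separation the firm infers type exactly: degree → high-ability (pays 122), no degree → low-ability (pays 95).
  High-ability: degree gives 122 − 8 = 114; no degree gives 95 − 4 = 91. No deviation. ✓
  Low-ability: no degree gives 95 − 1 = 94; degree gives 122 − 9 = 113. Would deviate. ✗
Try high-ability → no degree, low-ability → degree:
  Under separation the firm infers type exactly: no degree → high-ability (pays 122), degree → low-ability (pays 95).
  High-ability: no degree gives 122 − 4 = 118; degree gives 95 − 8 = 87. No deviation. ✓
  Low-ability: degree gives 95 − 9 = 86; no degree gives 122 − 1 = 121. Would deviate. ✗
Neither assignment is incentive-compatible.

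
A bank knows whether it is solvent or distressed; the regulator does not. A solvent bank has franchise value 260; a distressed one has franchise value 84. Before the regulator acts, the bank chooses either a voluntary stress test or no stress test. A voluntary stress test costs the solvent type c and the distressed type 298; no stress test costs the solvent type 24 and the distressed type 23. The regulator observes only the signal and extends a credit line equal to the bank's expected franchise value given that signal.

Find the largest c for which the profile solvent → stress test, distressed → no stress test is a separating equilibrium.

Under separation: stress test → solvent (pays 260); no stress test → distressed (pays 84).
Distressed: 84 − 23 = 61 ≥ 260 − 298 = -38. Holds regardless of c. ✓
Solvent: 260 − c ≥ 84 − 24, so c ≤ 260 − 60 = 200.

200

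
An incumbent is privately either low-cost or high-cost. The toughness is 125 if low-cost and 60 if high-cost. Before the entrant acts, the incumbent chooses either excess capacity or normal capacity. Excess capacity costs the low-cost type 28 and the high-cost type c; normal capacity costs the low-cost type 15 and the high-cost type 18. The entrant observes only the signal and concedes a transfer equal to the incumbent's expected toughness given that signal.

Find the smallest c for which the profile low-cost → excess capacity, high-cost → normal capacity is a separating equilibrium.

Under separation: excess capacity → low-cost (pays 125); normal capacity → high-cost (pays 60).
Low-cost: 125 − 28 = 97 ≥ 60 − 15 = 45. Holds regardless of c. ✓
High-cost: 60 − 18 ≥ 125 − c, so c ≥ 125 − 42 = 83.

83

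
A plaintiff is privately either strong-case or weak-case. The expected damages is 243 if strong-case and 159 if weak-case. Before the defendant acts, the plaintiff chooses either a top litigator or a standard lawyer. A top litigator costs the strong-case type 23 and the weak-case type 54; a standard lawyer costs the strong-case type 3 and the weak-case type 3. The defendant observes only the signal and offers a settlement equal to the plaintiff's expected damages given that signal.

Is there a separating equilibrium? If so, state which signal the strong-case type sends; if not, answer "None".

None

Try strong-case → top litigator, weak-case → standard lawyer:
  Under separation the defendant infers type exactly: top litigator → strong-case (pays 243), standard lawyer → weak-case (pays 159).
  Strong-case: top litigator gives 243 − 23 = 220; standard lawyer gives 159 − 3 = 156. No deviation. ✓
  Weak-case: standard lawyer gives 159 − 3 = 156; top litigator gives 243 − 54 = 189. Would deviate. ✗
Try strong-case → standard lawyer, weak-case → top litigator:
  Under separation the defendant infers type exactly: standard lawyer → strong-case (pays 243), top litigator → weak-case (pays 159).
  Strong-case: standard lawyer gives 243 − 3 = 240; top litigator gives 159 − 23 = 136. No deviation. ✓
  Weak-case: top litigator gives 159 − 54 = 105; standard lawyer gives 243 − 3 = 240. Would deviate. ✗
Neither assignment is incentive-compatible.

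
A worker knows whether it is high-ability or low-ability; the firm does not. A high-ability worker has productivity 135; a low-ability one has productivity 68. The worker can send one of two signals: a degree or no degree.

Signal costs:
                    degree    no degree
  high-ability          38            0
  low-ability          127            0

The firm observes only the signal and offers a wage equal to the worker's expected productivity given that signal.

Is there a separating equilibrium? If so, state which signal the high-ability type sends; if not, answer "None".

degree

Try high-ability → degree, low-ability → no degree:
  Under separation the firm infers type exactly: degree → high-ability (pays 135), no degree → low-ability (pays 68).
  High-ability: degree gives 135 − 38 = 97; no degree gives 68 − 0 = 68. No deviation. ✓
  Low-ability: no degree gives 68 − 0 = 68; degree gives 135 − 127 = 8. No deviation. ✓
Both hold — the high-ability type sends degree.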